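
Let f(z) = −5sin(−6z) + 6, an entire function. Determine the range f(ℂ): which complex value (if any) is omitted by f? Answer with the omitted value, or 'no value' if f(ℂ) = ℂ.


Little Picard bounds the complement of f(ℂ) to at most one point.
sin is entire and surjective onto ℂ: for every w ∈ ℂ, sin(ζ) = w has a solution ζ ∈ ℂ (e.g., via the complex inverse arcsin). With ζ = −6z this gives z = ζ/(-6). Then -5·sin(−6z) takes every value in -5·ℂ = ℂ, and adding 6 is a bijection of ℂ. So f is surjective and omits no value. (Note: only on the real line is sin bounded by [−1, 1].)

Omitted value: no value.


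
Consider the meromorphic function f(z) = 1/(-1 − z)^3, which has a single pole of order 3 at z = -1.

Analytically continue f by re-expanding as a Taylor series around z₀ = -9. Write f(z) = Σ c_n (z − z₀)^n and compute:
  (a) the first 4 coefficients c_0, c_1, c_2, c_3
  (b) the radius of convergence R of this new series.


Let w = z − z₀, so z = z₀ + w.
Then -1 − z = -1 − (z₀ + w) = (-1 − z₀) − w = 8 − w.
f(z) = 1/(8 − w)^3 = (1/(8)^3) · (1 − w/(8))^{−3}.
By the binomial series (1−u)^{−3} = Σ_{n≥0} C(n+2, 2) u^n for |u|<1, with u = w/(8):
  c_n = C(n+2, 2) / (8)^(n+3).
  c_0 = 1/(8)^3 = 1/512.
  c_1 = 3/(8)^4 = 3/4096.
  c_2 = 6/(8)^5 = 3/16384.
  c_3 = 10/(8)^6 = 5/131072.
The series is valid for |w/d| < 1, i.e. |z − z₀| < |d|.
Radius of convergence: R = |-1 − z₀| = |8| = 8 (distance from z₀ to the singularity z = -1).

c_0 = 1/512, c_1 = 3/4096, c_2 = 3/16384, c_3 = 5/131072; R = 8.


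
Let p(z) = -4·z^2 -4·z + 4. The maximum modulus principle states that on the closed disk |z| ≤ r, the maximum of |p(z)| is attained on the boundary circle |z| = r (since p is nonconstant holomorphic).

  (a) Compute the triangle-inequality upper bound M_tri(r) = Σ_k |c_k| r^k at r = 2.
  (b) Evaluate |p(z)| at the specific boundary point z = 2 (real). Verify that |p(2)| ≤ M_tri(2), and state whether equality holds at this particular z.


Coefficients: c_0 = 4, c_1 = -4, c_2 = -4. Radius r = 2.
Part (a). Triangle bound: M_tri(r) = Σ_k |c_k| r^k
  = |4|·2^0 + |-4|·2^1 + |-4|·2^2
  = 4 + 8 + 16 = 28.
This bounds M(r) := max_{|z|=r} |p(z)| from above; equality holds iff all terms c_k z^k can be made to align in phase at a single z on |z|=r.
Part (b). At z = 2 (real, on the circle |z| = r):
  p(2) = (4)·2^0 + (-4)·2^1 + (-4)·2^2 = -20.
  |p(2)| = 20.
Check: |p(2)| = 20 ≤ 28 = M_tri(2). ✓ Equality does not hold at z = 2 (the coefficients have mixed signs, so the terms do not all align in phase there).

M_tri(2) = 28; |p(2)| = 20; equality at z=2: no.


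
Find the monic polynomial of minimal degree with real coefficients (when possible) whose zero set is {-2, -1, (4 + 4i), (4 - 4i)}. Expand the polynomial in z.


The polynomial is p(z) = ∏_{α ∈ S} (z − α), where S = {-2, -1, (4 + 4i), (4 - 4i)}.
Expanding the product yields: p(z) = z^4 -5·z^3 + 10·z^2 + 80·z + 64.
Note conjugate pairs combine to real quadratics: (z − (4+4i))(z − (4−4i)) = z² − 8z + 32.
The resulting polynomial has degree 4 and real coefficients as required.

p(z) = z^4 -5·z^3 + 10·z^2 + 80·z + 64.


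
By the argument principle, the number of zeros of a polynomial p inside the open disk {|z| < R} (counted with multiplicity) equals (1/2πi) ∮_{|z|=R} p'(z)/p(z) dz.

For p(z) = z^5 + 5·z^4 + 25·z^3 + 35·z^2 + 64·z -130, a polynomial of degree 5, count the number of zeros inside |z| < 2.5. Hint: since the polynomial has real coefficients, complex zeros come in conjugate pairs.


The zeros of p are: 1, (-2 + 3i), (-2 - 3i), (-1 + 3i), (-1 - 3i).
Their magnitudes are: 1, 3.606, 3.606, 3.162, 3.162.
Zeros with |z| < R = 2.5: 1.
Count = 1.
By the argument principle, (1/2πi) ∮_{|z|=R} p'(z)/p(z) dz equals exactly this count.

Number of zeros inside |z| < 2.5: 1.


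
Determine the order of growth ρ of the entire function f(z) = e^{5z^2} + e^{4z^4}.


Each summand is entire of order 2 and 4 respectively (as in the single-exponential case). The order of a sum is at most the max of the orders, so ρ ≤ 4. For the lower bound: on |z|=r choose arg z so that 4z^4 is real positive; then |e^{4z^4}| = e^{4r^4} while |e^{5z^2}| ≤ e^{5r^2} = o(e^{4r^4}). So |f| ≥ e^{4r^4}(1 − o(1)) and ρ ≥ 4. Hence ρ = max(2, 4) = 4.
Therefore ρ = 4.

Order ρ = 4.


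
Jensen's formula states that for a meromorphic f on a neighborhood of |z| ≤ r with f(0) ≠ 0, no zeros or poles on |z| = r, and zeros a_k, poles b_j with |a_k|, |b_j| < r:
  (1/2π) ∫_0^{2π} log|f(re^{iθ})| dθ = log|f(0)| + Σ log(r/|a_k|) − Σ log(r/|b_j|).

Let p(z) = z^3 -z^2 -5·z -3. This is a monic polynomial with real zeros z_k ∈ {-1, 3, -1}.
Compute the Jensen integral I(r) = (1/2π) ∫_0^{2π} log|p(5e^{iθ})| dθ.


Zeros: -1, -1, 3; r = 5.
Inside |z| < r: -1, -1, 3. Outside (|z| ≥ r): ∅.
p(0) = -3, so log|p(0)| = log(3) = 1.0986.
Apply Jensen: I(r) = log|p(0)| + Σ_k log(r/|z_k|), summed over zeros inside |z| < r.
  log(r/|z_k|) for z_k = -1: log(5/1) = 1.6094
  log(r/|z_k|) for z_k = 3: log(5/3) = 0.5108
  log(r/|z_k|) for z_k = -1: log(5/1) = 1.6094
Sum over inside zeros: 3.7297.
I(r) = log|p(0)| + (inside sum) = 1.0986 + 3.7297 = 4.8283.
Closed form (all zeros inside, monic): I(r) = n·log(r) = 3·log(5) = 4.8283. ✓

I(r) ≈ 4.8283.


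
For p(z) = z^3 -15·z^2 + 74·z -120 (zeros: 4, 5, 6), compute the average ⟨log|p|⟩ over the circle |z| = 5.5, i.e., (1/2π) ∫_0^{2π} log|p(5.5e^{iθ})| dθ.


Zeros: 4, 5, 6; r = 5.5.
Inside |z| < r: 4, 5. Outside (|z| ≥ r): 6.
p(0) = -120, so log|p(0)| = log(120) = 4.7875.
Apply Jensen: I(r) = log|p(0)| + Σ_k log(r/|z_k|), summed over zeros inside |z| < r.
  log(r/|z_k|) for z_k = 4: log(5.5/4) = 0.3185
  log(r/|z_k|) for z_k = 5: log(5.5/5) = 0.0953
  Outside zeros (6) contribute nothing to the Jensen sum.
Sum over inside zeros: 0.4138.
I(r) = log|p(0)| + (inside sum) = 4.7875 + 0.4138 = 5.2013.
Note: since some zeros are outside |z| ≤ r, the simplified n·log(r) form does NOT apply — only the inside zeros contribute.

I(r) ≈ 5.2013.


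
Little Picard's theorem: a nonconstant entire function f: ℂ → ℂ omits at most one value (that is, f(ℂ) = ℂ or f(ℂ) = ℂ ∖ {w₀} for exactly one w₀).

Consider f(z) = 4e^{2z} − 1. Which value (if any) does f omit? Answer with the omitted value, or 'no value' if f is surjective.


Little Picard bounds the complement of f(ℂ) to at most one point.
e^{2z} is never zero on ℂ, so 4·e^{2z} takes every value in ℂ ∖ {0}. Adding -1 shifts the range to ℂ ∖ {-1}. Thus f omits exactly the value -1.

Omitted value: -1.


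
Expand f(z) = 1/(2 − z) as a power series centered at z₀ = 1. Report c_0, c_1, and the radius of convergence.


Let w = z − z₀, so z = z₀ + w.
Then 2 − z = 2 − (z₀ + w) = (2 − z₀) − w = 1 − w.
f(z) = 1/(1 − w) = (1/(1)) · 1/(1 − w/(1)) = Σ_{n≥0} w^n / (1)^(n+1).
So c_n = 1/(1)^(n+1):
  c_0 = 1/(1)^1 = 1.
  c_1 = 1/(1)^2 = 1.
The series is valid for |w/d| < 1, i.e. |z − z₀| < |d|.
Radius of convergence: R = |2 − z₀| = |1| = 1 (distance from z₀ to the singularity z = 2).

c_0 = 1, c_1 = 1; R = 1.


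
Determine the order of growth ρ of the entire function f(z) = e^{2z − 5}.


|e^{2z − 5}| = e^{Re(2·z) + -5} ≤ e^{2|z|^1 + -5} = e^{2r^1 + -5} on |z| = r, so ρ ≤ 1. Choosing z on |z|=r so that 2·z is real positive (always possible by picking arg z appropriately) gives |f(z)| = e^{2r^1 + -5}, matching the bound. The additive constant -5 does not affect log log M(r) ~ 1·log r. Hence ρ = 1.
Therefore ρ = 1.

Order ρ = 1.


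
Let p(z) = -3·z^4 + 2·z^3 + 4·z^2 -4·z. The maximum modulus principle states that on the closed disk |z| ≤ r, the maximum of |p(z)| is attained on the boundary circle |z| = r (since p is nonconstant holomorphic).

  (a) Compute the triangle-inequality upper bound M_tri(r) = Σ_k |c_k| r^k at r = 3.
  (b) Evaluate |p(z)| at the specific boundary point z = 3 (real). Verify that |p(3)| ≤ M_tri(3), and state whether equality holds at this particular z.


Coefficients: c_0 = 0, c_1 = -4, c_2 = 4, c_3 = 2, c_4 = -3. Radius r = 3.
Part (a). Triangle bound: M_tri(r) = Σ_k |c_k| r^k
  = |0|·3^0 + |-4|·3^1 + |4|·3^2 + |2|·3^3 + |-3|·3^4
  = 0 + 12 + 36 + 54 + 243 = 345.
This bounds M(r) := max_{|z|=r} |p(z)| from above; equality holds iff all terms c_k z^k can be made to align in phase at a single z on |z|=r.
Part (b). At z = 3 (real, on the circle |z| = r):
  p(3) = (0)·3^0 + (-4)·3^1 + (4)·3^2 + (2)·3^3 + (-3)·3^4 = -165.
  |p(3)| = 165.
Check: |p(3)| = 165 ≤ 345 = M_tri(3). ✓ Equality does not hold at z = 3 (the coefficients have mixed signs, so the terms do not all align in phase there).

M_tri(3) = 345; |p(3)| = 165; equality at z=3: no.


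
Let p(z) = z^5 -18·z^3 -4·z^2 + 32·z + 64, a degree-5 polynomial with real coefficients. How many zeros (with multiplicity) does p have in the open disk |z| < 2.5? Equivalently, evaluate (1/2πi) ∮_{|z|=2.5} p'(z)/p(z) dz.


The zeros of p are: (-1 + 1i), (-1 - 1i), 2, 4, -4.
Their magnitudes are: 1.414, 1.414, 2, 4, 4.
Zeros with |z| < R = 2.5: (-1 + 1i), (-1 - 1i), 2.
Count = 3.
By the argument principle, (1/2πi) ∮_{|z|=R} p'(z)/p(z) dz equals exactly this count.

Number of zeros inside |z| < 2.5: 3.


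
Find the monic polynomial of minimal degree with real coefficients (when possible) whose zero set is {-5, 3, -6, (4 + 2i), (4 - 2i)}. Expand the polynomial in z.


The polynomial is p(z) = ∏_{α ∈ S} (z − α), where S = {-5, 3, -6, (4 + 2i), (4 - 2i)}.
Expanding the product yields: p(z) = z^5 -47·z^3 + 94·z^2 + 660·z -1800.
Note conjugate pairs combine to real quadratics: (z − (4+2i))(z − (4−2i)) = z² − 8z + 20.
The resulting polynomial has degree 5 and real coefficients as required.

p(z) = z^5 -47·z^3 + 94·z^2 + 660·z -1800.


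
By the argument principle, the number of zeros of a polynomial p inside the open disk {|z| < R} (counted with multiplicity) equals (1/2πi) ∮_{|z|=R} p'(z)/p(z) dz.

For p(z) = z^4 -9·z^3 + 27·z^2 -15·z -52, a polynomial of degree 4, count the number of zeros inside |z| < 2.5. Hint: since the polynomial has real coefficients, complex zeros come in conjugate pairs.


The zeros of p are: -1, (3 + 2i), (3 - 2i), 4.
Their magnitudes are: 1, 3.606, 3.606, 4.
Zeros with |z| < R = 2.5: -1.
Count = 1.
By the argument principle, (1/2πi) ∮_{|z|=R} p'(z)/p(z) dz equals exactly this count.

Number of zeros inside |z| < 2.5: 1.


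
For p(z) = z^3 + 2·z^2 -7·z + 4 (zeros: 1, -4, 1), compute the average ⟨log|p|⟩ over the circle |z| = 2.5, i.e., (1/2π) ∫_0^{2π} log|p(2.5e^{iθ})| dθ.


Zeros: -4, 1, 1; r = 2.5.
Inside |z| < r: 1, 1. Outside (|z| ≥ r): -4.
p(0) = 4, so log|p(0)| = log(4) = 1.3863.
Apply Jensen: I(r) = log|p(0)| + Σ_k log(r/|z_k|), summed over zeros inside |z| < r.
  log(r/|z_k|) for z_k = 1: log(2.5/1) = 0.9163
  log(r/|z_k|) for z_k = 1: log(2.5/1) = 0.9163
  Outside zeros (-4) contribute nothing to the Jensen sum.
Sum over inside zeros: 1.8326.
I(r) = log|p(0)| + (inside sum) = 1.3863 + 1.8326 = 3.2189.
Note: since some zeros are outside |z| ≤ r, the simplified n·log(r) form does NOT apply — only the inside zeros contribute.

I(r) ≈ 3.2189.


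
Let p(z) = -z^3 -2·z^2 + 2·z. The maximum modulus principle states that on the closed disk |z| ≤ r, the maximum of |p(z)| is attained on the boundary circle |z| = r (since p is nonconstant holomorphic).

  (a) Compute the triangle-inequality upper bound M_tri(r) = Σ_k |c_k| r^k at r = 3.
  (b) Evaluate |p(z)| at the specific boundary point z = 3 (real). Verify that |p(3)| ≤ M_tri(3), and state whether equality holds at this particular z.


Coefficients: c_0 = 0, c_1 = 2, c_2 = -2, c_3 = -1. Radius r = 3.
Part (a). Triangle bound: M_tri(r) = Σ_k |c_k| r^k
  = |0|·3^0 + |2|·3^1 + |-2|·3^2 + |-1|·3^3
  = 0 + 6 + 18 + 27 = 51.
This bounds M(r) := max_{|z|=r} |p(z)| from above; equality holds iff all terms c_k z^k can be made to align in phase at a single z on |z|=r.
Part (b). At z = 3 (real, on the circle |z| = r):
  p(3) = (0)·3^0 + (2)·3^1 + (-2)·3^2 + (-1)·3^3 = -39.
  |p(3)| = 39.
Check: |p(3)| = 39 ≤ 51 = M_tri(3). ✓ Equality does not hold at z = 3 (the coefficients have mixed signs, so the terms do not all align in phase there).

M_tri(3) = 51; |p(3)| = 39; equality at z=3: no.


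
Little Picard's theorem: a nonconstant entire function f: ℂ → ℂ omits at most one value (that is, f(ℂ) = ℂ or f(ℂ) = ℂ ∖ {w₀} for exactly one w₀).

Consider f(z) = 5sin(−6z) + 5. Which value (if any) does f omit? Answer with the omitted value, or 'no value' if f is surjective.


Little Picard bounds the complement of f(ℂ) to at most one point.
sin is entire and surjective onto ℂ: for every w ∈ ℂ, sin(ζ) = w has a solution ζ ∈ ℂ (e.g., via the complex inverse arcsin). With ζ = −6z this gives z = ζ/(-6). Then 5·sin(−6z) takes every value in 5·ℂ = ℂ, and adding 5 is a bijection of ℂ. So f is surjective and omits no value. (Note: only on the real line is sin bounded by [−1, 1].)

Omitted value: no value.


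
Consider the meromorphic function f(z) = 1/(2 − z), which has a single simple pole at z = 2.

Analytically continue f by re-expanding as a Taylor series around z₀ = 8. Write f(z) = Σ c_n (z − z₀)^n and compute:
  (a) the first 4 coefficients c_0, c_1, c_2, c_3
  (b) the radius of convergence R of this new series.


Let w = z − z₀, so z = z₀ + w.
Then 2 − z = 2 − (z₀ + w) = (2 − z₀) − w = -6 − w.
f(z) = 1/(-6 − w) = (1/(-6)) · 1/(1 − w/(-6)) = Σ_{n≥0} w^n / (-6)^(n+1).
So c_n = 1/(-6)^(n+1):
  c_0 = 1/(-6)^1 = -1/6.
  c_1 = 1/(-6)^2 = 1/36.
  c_2 = 1/(-6)^3 = -1/216.
  c_3 = 1/(-6)^4 = 1/1296.
The series is valid for |w/d| < 1, i.e. |z − z₀| < |d|.
Radius of convergence: R = |2 − z₀| = |-6| = 6 (distance from z₀ to the singularity z = 2).

c_0 = -1/6, c_1 = 1/36, c_2 = -1/216, c_3 = 1/1296; R = 6.


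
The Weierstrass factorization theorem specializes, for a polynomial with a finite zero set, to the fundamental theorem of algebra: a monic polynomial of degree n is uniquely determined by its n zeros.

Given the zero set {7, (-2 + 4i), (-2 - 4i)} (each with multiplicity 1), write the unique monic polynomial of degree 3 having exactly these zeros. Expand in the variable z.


The polynomial is p(z) = ∏_{α ∈ S} (z − α), where S = {7, (-2 + 4i), (-2 - 4i)}.
Expanding the product yields: p(z) = z^3 -3·z^2 -8·z -140.
Note conjugate pairs combine to real quadratics: (z − (-2+4i))(z − (-2−4i)) = z² + 4z + 20.
The resulting polynomial has degree 3 and real coefficients as required.

p(z) = z^3 -3·z^2 -8·z -140.


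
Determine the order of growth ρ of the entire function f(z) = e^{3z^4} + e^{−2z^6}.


Each summand is entire of order 4 and 6 respectively (as in the single-exponential case). The order of a sum is at most the max of the orders, so ρ ≤ 6. For the lower bound: on |z|=r choose arg z so that -2z^6 is real positive; then |e^{-2z^6}| = e^{2r^6} while |e^{3z^4}| ≤ e^{3r^4} = o(e^{2r^6}). So |f| ≥ e^{2r^6}(1 − o(1)) and ρ ≥ 6. Hence ρ = max(4, 6) = 6.
Therefore ρ = 6.

Order ρ = 6.


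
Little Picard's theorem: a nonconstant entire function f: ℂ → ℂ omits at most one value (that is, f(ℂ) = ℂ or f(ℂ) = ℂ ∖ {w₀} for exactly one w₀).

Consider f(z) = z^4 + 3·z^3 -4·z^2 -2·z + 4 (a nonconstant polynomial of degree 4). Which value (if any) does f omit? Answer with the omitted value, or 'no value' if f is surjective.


Little Picard bounds the complement of f(ℂ) to at most one point.
For every w ∈ ℂ, the equation p(z) − w = 0 is a nonconstant polynomial in z and hence has at least one root by the fundamental theorem of algebra. So p is surjective onto ℂ, omitting no value.

Omitted value: no value.


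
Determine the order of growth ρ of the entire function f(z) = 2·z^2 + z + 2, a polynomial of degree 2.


|f(z)| ≤ Σ|c_k|·r^k = O(r^2) as r → ∞. Polynomial growth is O(e^{r^ε}) for every ε > 0 (since r^2/e^{r^ε} → 0), so ρ ≤ ε for all ε > 0, i.e. ρ = 0. Every nonconstant polynomial has order 0.
Therefore ρ = 0.

Order ρ = 0.


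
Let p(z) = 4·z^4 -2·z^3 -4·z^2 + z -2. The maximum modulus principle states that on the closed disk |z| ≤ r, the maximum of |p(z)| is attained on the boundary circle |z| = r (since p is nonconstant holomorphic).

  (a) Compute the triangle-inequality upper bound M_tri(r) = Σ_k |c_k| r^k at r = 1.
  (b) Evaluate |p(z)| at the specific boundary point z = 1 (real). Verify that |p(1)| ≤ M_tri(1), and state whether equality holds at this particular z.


Coefficients: c_0 = -2, c_1 = 1, c_2 = -4, c_3 = -2, c_4 = 4. Radius r = 1.
Part (a). Triangle bound: M_tri(r) = Σ_k |c_k| r^k
  = |-2|·1^0 + |1|·1^1 + |-4|·1^2 + |-2|·1^3 + |4|·1^4
  = 2 + 1 + 4 + 2 + 4 = 13.
This bounds M(r) := max_{|z|=r} |p(z)| from above; equality holds iff all terms c_k z^k can be made to align in phase at a single z on |z|=r.
Part (b). At z = 1 (real, on the circle |z| = r):
  p(1) = (-2)·1^0 + (1)·1^1 + (-4)·1^2 + (-2)·1^3 + (4)·1^4 = -3.
  |p(1)| = 3.
Check: |p(1)| = 3 ≤ 13 = M_tri(1). ✓ Equality does not hold at z = 1 (the coefficients have mixed signs, so the terms do not all align in phase there).

M_tri(1) = 13; |p(1)| = 3; equality at z=1: no.


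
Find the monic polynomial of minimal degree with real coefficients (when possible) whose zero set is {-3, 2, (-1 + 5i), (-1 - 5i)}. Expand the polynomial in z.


The polynomial is p(z) = ∏_{α ∈ S} (z − α), where S = {-3, 2, (-1 + 5i), (-1 - 5i)}.
Expanding the product yields: p(z) = z^4 + 3·z^3 + 22·z^2 + 14·z -156.
Note conjugate pairs combine to real quadratics: (z − (-1+5i))(z − (-1−5i)) = z² + 2z + 26.
The resulting polynomial has degree 4 and real coefficients as required.

p(z) = z^4 + 3·z^3 + 22·z^2 + 14·z -156.


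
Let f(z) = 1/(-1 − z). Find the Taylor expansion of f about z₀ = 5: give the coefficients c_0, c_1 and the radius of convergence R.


Let w = z − z₀, so z = z₀ + w.
Then -1 − z = -1 − (z₀ + w) = (-1 − z₀) − w = -6 − w.
f(z) = 1/(-6 − w) = (1/(-6)) · 1/(1 − w/(-6)) = Σ_{n≥0} w^n / (-6)^(n+1).
So c_n = 1/(-6)^(n+1):
  c_0 = 1/(-6)^1 = -1/6.
  c_1 = 1/(-6)^2 = 1/36.
The series is valid for |w/d| < 1, i.e. |z − z₀| < |d|.
Radius of convergence: R = |-1 − z₀| = |-6| = 6 (distance from z₀ to the singularity z = -1).

c_0 = -1/6, c_1 = 1/36; R = 6.


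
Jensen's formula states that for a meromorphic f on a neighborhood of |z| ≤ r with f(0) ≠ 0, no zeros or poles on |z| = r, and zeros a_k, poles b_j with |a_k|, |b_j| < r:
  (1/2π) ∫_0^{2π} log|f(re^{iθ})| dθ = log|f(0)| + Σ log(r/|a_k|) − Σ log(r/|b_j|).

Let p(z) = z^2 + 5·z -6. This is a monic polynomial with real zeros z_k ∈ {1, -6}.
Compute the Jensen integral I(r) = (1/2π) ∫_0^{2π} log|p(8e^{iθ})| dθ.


Zeros: -6, 1; r = 8.
Inside |z| < r: -6, 1. Outside (|z| ≥ r): ∅.
p(0) = -6, so log|p(0)| = log(6) = 1.7918.
Apply Jensen: I(r) = log|p(0)| + Σ_k log(r/|z_k|), summed over zeros inside |z| < r.
  log(r/|z_k|) for z_k = 1: log(8/1) = 2.0794
  log(r/|z_k|) for z_k = -6: log(8/6) = 0.2877
Sum over inside zeros: 2.3671.
I(r) = log|p(0)| + (inside sum) = 1.7918 + 2.3671 = 4.1589.
Closed form (all zeros inside, monic): I(r) = n·log(r) = 2·log(8) = 4.1589. ✓

I(r) ≈ 4.1589.


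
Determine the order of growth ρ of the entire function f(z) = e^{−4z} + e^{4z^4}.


Each summand is entire of order 1 and 4 respectively (as in the single-exponential case). The order of a sum is at most the max of the orders, so ρ ≤ 4. For the lower bound: on |z|=r choose arg z so that 4z^4 is real positive; then |e^{4z^4}| = e^{4r^4} while |e^{-4z}| ≤ e^{4r^1} = o(e^{4r^4}). So |f| ≥ e^{4r^4}(1 − o(1)) and ρ ≥ 4. Hence ρ = max(1, 4) = 4.
Therefore ρ = 4.

Order ρ = 4.


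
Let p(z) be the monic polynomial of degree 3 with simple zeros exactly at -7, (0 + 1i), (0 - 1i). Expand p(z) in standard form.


The polynomial is p(z) = ∏_{α ∈ S} (z − α), where S = {-7, (0 + 1i), (0 - 1i)}.
Expanding the product yields: p(z) = z^3 + 7·z^2 + z + 7.
Note conjugate pairs combine to real quadratics: (z − (0+1i))(z − (0−1i)) = z² + 1.
The resulting polynomial has degree 3 and real coefficients as required.

p(z) = z^3 + 7·z^2 + z + 7.


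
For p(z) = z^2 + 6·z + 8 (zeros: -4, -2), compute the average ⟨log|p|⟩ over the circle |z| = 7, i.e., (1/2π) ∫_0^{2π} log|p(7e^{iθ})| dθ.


Zeros: -4, -2; r = 7.
Inside |z| < r: -4, -2. Outside (|z| ≥ r): ∅.
p(0) = 8, so log|p(0)| = log(8) = 2.0794.
Apply Jensen: I(r) = log|p(0)| + Σ_k log(r/|z_k|), summed over zeros inside |z| < r.
  log(r/|z_k|) for z_k = -4: log(7/4) = 0.5596
  log(r/|z_k|) for z_k = -2: log(7/2) = 1.2528
Sum over inside zeros: 1.8124.
I(r) = log|p(0)| + (inside sum) = 2.0794 + 1.8124 = 3.8918.
Closed form (all zeros inside, monic): I(r) = n·log(r) = 2·log(7) = 3.8918. ✓

I(r) ≈ 3.8918.


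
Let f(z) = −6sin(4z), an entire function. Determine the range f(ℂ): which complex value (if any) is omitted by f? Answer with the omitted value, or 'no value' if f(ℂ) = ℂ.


Little Picard bounds the complement of f(ℂ) to at most one point.
sin is entire and surjective onto ℂ: for every w ∈ ℂ, sin(ζ) = w has a solution ζ ∈ ℂ (e.g., via the complex inverse arcsin). With ζ = 4z this gives z = ζ/(4). Then -6·sin(4z) takes every value in -6·ℂ = ℂ, and adding 0 is a bijection of ℂ. So f is surjective and omits no value. (Note: only on the real line is sin bounded by [−1, 1].)

Omitted value: no value.


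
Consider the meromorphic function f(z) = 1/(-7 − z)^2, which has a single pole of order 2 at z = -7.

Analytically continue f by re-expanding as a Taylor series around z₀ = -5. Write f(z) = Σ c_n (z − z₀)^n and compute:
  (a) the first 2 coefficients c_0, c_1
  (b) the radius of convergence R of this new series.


Let w = z − z₀, so z = z₀ + w.
Then -7 − z = -7 − (z₀ + w) = (-7 − z₀) − w = -2 − w.
f(z) = 1/(-2 − w)^2 = (1/(-2)^2) · (1 − w/(-2))^{−2}.
By the binomial series (1−u)^{−2} = Σ_{n≥0} C(n+1, 1) u^n for |u|<1, with u = w/(-2):
  c_n = C(n+1, 1) / (-2)^(n+2).
  c_0 = 1/(-2)^2 = 1/4.
  c_1 = 2/(-2)^3 = -1/4.
The series is valid for |w/d| < 1, i.e. |z − z₀| < |d|.
Radius of convergence: R = |-7 − z₀| = |-2| = 2 (distance from z₀ to the singularity z = -7).

c_0 = 1/4, c_1 = -1/4; R = 2.


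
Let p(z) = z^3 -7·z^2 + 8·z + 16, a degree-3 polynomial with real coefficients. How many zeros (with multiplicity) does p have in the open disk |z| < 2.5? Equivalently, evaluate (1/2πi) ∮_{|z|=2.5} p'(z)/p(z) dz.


The zeros of p are: 4, -1, 4.
Their magnitudes are: 4, 1, 4.
Zeros with |z| < R = 2.5: -1.
Count = 1.
By the argument principle, (1/2πi) ∮_{|z|=R} p'(z)/p(z) dz equals exactly this count.

Number of zeros inside |z| < 2.5: 1.


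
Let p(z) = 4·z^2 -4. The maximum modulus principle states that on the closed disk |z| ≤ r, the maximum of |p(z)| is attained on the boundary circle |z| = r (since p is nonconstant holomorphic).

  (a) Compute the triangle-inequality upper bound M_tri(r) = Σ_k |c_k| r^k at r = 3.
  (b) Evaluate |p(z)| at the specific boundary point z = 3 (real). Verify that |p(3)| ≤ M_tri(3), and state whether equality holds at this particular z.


Coefficients: c_0 = -4, c_1 = 0, c_2 = 4. Radius r = 3.
Part (a). Triangle bound: M_tri(r) = Σ_k |c_k| r^k
  = |-4|·3^0 + |0|·3^1 + |4|·3^2
  = 4 + 0 + 36 = 40.
This bounds M(r) := max_{|z|=r} |p(z)| from above; equality holds iff all terms c_k z^k can be made to align in phase at a single z on |z|=r.
Part (b). At z = 3 (real, on the circle |z| = r):
  p(3) = (-4)·3^0 + (0)·3^1 + (4)·3^2 = 32.
  |p(3)| = 32.
Check: |p(3)| = 32 ≤ 40 = M_tri(3). ✓ Equality does not hold at z = 3 (the coefficients have mixed signs, so the terms do not all align in phase there).

M_tri(3) = 40; |p(3)| = 32; equality at z=3: no.


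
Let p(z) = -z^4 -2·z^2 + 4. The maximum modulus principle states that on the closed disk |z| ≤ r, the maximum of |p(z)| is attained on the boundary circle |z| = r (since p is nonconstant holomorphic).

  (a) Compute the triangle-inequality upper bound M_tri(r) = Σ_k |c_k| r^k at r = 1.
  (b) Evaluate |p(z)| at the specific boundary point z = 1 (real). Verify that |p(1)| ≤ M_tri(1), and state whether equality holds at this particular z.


Coefficients: c_0 = 4, c_1 = 0, c_2 = -2, c_3 = 0, c_4 = -1. Radius r = 1.
Part (a). Triangle bound: M_tri(r) = Σ_k |c_k| r^k
  = |4|·1^0 + |0|·1^1 + |-2|·1^2 + |0|·1^3 + |-1|·1^4
  = 4 + 0 + 2 + 0 + 1 = 7.
This bounds M(r) := max_{|z|=r} |p(z)| from above; equality holds iff all terms c_k z^k can be made to align in phase at a single z on |z|=r.
Part (b). At z = 1 (real, on the circle |z| = r):
  p(1) = (4)·1^0 + (0)·1^1 + (-2)·1^2 + (0)·1^3 + (-1)·1^4 = 1.
  |p(1)| = 1.
Check: |p(1)| = 1 ≤ 7 = M_tri(1). ✓ Equality does not hold at z = 1 (the coefficients have mixed signs, so the terms do not all align in phase there).

M_tri(1) = 7; |p(1)| = 1; equality at z=1: no.


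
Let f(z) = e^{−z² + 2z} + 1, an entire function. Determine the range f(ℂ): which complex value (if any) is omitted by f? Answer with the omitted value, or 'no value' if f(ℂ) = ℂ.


Little Picard bounds the complement of f(ℂ) to at most one point.
The exponent g(z) = −z² + 2z is a nonconstant polynomial, hence surjective onto ℂ. So e^{g(z)} takes every value in {e^w : w ∈ ℂ} = ℂ ∖ {0}. Adding 1 shifts the range to ℂ ∖ {1}. f omits exactly 1.

Omitted value: 1.


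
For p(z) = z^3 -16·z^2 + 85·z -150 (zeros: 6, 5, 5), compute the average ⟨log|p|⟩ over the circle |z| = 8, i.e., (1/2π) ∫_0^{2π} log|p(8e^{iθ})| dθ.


Zeros: 5, 5, 6; r = 8.
Inside |z| < r: 5, 5, 6. Outside (|z| ≥ r): ∅.
p(0) = -150, so log|p(0)| = log(150) = 5.0106.
Apply Jensen: I(r) = log|p(0)| + Σ_k log(r/|z_k|), summed over zeros inside |z| < r.
  log(r/|z_k|) for z_k = 6: log(8/6) = 0.2877
  log(r/|z_k|) for z_k = 5: log(8/5) = 0.4700
  log(r/|z_k|) for z_k = 5: log(8/5) = 0.4700
Sum over inside zeros: 1.2277.
I(r) = log|p(0)| + (inside sum) = 5.0106 + 1.2277 = 6.2383.
Closed form (all zeros inside, monic): I(r) = n·log(r) = 3·log(8) = 6.2383. ✓

I(r) ≈ 6.2383.


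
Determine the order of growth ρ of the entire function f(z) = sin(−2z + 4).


sin(w) is a linear combination of e^{iw} and e^{−iw} (or e^w, e^{−w} in the hyperbolic case), so |sin(w)| ≤ e^{|w|}. With w = −2z + 4, |w| ≤ 2|z| + 4 = 2r + 4 on |z| = r, giving M(r) ≤ e^{2r + 4}, so ρ ≤ 1. On a suitable ray (z = it for sin/cos; z = t for sinh/cosh, t real → ∞), |sin(−2z + 4)| grows like e^{2|t|}/2, so ρ ≥ 1. Hence ρ = 1.
Therefore ρ = 1.

Order ρ = 1.


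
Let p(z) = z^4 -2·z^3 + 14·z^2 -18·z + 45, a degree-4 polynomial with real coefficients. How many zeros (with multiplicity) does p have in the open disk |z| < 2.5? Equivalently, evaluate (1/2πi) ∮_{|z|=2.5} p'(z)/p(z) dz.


The zeros of p are: (0 + 3i), (0 - 3i), (1 + 2i), (1 - 2i).
Their magnitudes are: 3, 3, 2.236, 2.236.
Zeros with |z| < R = 2.5: (1 + 2i), (1 - 2i).
Count = 2.
By the argument principle, (1/2πi) ∮_{|z|=R} p'(z)/p(z) dz equals exactly this count.

Number of zeros inside |z| < 2.5: 2.


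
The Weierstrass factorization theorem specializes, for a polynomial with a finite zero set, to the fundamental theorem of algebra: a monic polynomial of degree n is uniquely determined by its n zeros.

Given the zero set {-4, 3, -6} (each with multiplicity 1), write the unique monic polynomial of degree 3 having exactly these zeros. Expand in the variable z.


The polynomial is p(z) = ∏_{α ∈ S} (z − α), where S = {-4, 3, -6}.
Expanding the product yields: p(z) = z^3 + 7·z^2 -6·z -72.
The resulting polynomial has degree 3 and real coefficients as required.

p(z) = z^3 + 7·z^2 -6·z -72.


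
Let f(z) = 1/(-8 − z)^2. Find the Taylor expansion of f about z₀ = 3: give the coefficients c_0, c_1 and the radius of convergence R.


Let w = z − z₀, so z = z₀ + w.
Then -8 − z = -8 − (z₀ + w) = (-8 − z₀) − w = -11 − w.
f(z) = 1/(-11 − w)^2 = (1/(-11)^2) · (1 − w/(-11))^{−2}.
By the binomial series (1−u)^{−2} = Σ_{n≥0} C(n+1, 1) u^n for |u|<1, with u = w/(-11):
  c_n = C(n+1, 1) / (-11)^(n+2).
  c_0 = 1/(-11)^2 = 1/121.
  c_1 = 2/(-11)^3 = -2/1331.
The series is valid for |w/d| < 1, i.e. |z − z₀| < |d|.
Radius of convergence: R = |-8 − z₀| = |-11| = 11 (distance from z₀ to the singularity z = -8).

c_0 = 1/121, c_1 = -2/1331; R = 11.


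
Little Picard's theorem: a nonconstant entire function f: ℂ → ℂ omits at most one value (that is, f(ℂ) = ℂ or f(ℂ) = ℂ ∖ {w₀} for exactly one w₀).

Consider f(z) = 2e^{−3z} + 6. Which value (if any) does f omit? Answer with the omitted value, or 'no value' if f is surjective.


Little Picard bounds the complement of f(ℂ) to at most one point.
e^{−3z} is never zero on ℂ, so 2·e^{−3z} takes every value in ℂ ∖ {0}. Adding 6 shifts the range to ℂ ∖ {6}. Thus f omits exactly the value 6.

Omitted value: 6.


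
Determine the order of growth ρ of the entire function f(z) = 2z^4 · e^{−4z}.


M(r) = max_{|z|=r} |2|·|z|^4·|e^{−4z}| = 2·r^4 · e^{4r^1} (the factors attain their maxima compatibly on |z|=r). Then log M(r) = log 2 + 4·log r + 4r^1, dominated by the last term, so log log M(r) ~ 1·log r. The polynomial factor 2z^4 contributes only a log r term and does not affect the order. ρ = 1.
Therefore ρ = 1.

Order ρ = 1.


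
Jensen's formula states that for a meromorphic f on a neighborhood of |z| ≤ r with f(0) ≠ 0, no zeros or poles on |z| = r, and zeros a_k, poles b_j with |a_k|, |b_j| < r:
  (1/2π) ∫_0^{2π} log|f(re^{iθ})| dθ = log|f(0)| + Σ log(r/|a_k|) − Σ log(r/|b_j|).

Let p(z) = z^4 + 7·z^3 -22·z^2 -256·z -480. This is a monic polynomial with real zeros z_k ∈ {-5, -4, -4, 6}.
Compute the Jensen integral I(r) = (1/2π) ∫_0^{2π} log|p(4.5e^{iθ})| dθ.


Zeros: -5, -4, -4, 6; r = 4.5.
Inside |z| < r: -4, -4. Outside (|z| ≥ r): -5, 6.
p(0) = -480, so log|p(0)| = log(480) = 6.1738.
Apply Jensen: I(r) = log|p(0)| + Σ_k log(r/|z_k|), summed over zeros inside |z| < r.
  log(r/|z_k|) for z_k = -4: log(4.5/4) = 0.1178
  log(r/|z_k|) for z_k = -4: log(4.5/4) = 0.1178
  Outside zeros (-5, 6) contribute nothing to the Jensen sum.
Sum over inside zeros: 0.2356.
I(r) = log|p(0)| + (inside sum) = 6.1738 + 0.2356 = 6.4094.
Note: since some zeros are outside |z| ≤ r, the simplified n·log(r) form does NOT apply — only the inside zeros contribute.

I(r) ≈ 6.4094.


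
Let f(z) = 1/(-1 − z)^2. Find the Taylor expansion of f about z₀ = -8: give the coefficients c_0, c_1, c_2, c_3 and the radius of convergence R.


Let w = z − z₀, so z = z₀ + w.
Then -1 − z = -1 − (z₀ + w) = (-1 − z₀) − w = 7 − w.
f(z) = 1/(7 − w)^2 = (1/(7)^2) · (1 − w/(7))^{−2}.
By the binomial series (1−u)^{−2} = Σ_{n≥0} C(n+1, 1) u^n for |u|<1, with u = w/(7):
  c_n = C(n+1, 1) / (7)^(n+2).
  c_0 = 1/(7)^2 = 1/49.
  c_1 = 2/(7)^3 = 2/343.
  c_2 = 3/(7)^4 = 3/2401.
  c_3 = 4/(7)^5 = 4/16807.
The series is valid for |w/d| < 1, i.e. |z − z₀| < |d|.
Radius of convergence: R = |-1 − z₀| = |7| = 7 (distance from z₀ to the singularity z = -1).

c_0 = 1/49, c_1 = 2/343, c_2 = 3/2401, c_3 = 4/16807; R = 7.


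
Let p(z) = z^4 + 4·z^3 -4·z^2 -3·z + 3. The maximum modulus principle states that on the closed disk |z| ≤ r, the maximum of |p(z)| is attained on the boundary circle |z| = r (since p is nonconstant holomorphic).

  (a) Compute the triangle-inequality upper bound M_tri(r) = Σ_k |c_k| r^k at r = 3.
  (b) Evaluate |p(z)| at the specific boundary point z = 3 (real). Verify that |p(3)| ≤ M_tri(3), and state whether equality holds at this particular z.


Coefficients: c_0 = 3, c_1 = -3, c_2 = -4, c_3 = 4, c_4 = 1. Radius r = 3.
Part (a). Triangle bound: M_tri(r) = Σ_k |c_k| r^k
  = |3|·3^0 + |-3|·3^1 + |-4|·3^2 + |4|·3^3 + |1|·3^4
  = 3 + 9 + 36 + 108 + 81 = 237.
This bounds M(r) := max_{|z|=r} |p(z)| from above; equality holds iff all terms c_k z^k can be made to align in phase at a single z on |z|=r.
Part (b). At z = 3 (real, on the circle |z| = r):
  p(3) = (3)·3^0 + (-3)·3^1 + (-4)·3^2 + (4)·3^3 + (1)·3^4 = 147.
  |p(3)| = 147.
Check: |p(3)| = 147 ≤ 237 = M_tri(3). ✓ Equality does not hold at z = 3 (the coefficients have mixed signs, so the terms do not all align in phase there).

M_tri(3) = 237; |p(3)| = 147; equality at z=3: no.


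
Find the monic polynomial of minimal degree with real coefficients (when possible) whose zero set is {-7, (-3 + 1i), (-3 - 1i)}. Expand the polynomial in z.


The polynomial is p(z) = ∏_{α ∈ S} (z − α), where S = {-7, (-3 + 1i), (-3 - 1i)}.
Expanding the product yields: p(z) = z^3 + 13·z^2 + 52·z + 70.
Note conjugate pairs combine to real quadratics: (z − (-3+1i))(z − (-3−1i)) = z² + 6z + 10.
The resulting polynomial has degree 3 and real coefficients as required.

p(z) = z^3 + 13·z^2 + 52·z + 70.


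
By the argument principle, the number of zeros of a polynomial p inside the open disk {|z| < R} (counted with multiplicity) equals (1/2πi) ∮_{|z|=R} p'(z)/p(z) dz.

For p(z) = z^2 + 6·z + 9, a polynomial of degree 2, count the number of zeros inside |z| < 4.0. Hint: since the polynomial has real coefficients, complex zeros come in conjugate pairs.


The zeros of p are: -3, -3.
Their magnitudes are: 3, 3.
Zeros with |z| < R = 4.0: -3, -3.
Count = 2.
By the argument principle, (1/2πi) ∮_{|z|=R} p'(z)/p(z) dz equals exactly this count.

Number of zeros inside |z| < 4.0: 2.


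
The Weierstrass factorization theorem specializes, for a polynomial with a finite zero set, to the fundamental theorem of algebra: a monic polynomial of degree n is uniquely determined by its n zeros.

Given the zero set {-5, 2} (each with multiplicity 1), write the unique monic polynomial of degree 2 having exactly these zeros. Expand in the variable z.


The polynomial is p(z) = ∏_{α ∈ S} (z − α), where S = {-5, 2}.
Expanding the product yields: p(z) = z^2 + 3·z -10.
The resulting polynomial has degree 2 and real coefficients as required.

p(z) = z^2 + 3·z -10.


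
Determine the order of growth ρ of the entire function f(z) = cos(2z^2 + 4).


Write cos(w) = (e^{iw} ± e^{−iw})/(2 or 2i), so |cos(w)| ≤ e^{|w|}. With w = 2z^2 + 4, |w| ≤ 2r^2 + 4 on |z|=r, giving M(r) ≤ e^{2r^2 + 4} and ρ ≤ 2. For the lower bound, choose z on |z|=r with 2z^2 purely imaginary of modulus 2r^2; then |cos(2z^2 + 4)| grows like e^{2r^2}/2, so ρ ≥ 2. Hence ρ = 2.
Therefore ρ = 2.

Order ρ = 2.


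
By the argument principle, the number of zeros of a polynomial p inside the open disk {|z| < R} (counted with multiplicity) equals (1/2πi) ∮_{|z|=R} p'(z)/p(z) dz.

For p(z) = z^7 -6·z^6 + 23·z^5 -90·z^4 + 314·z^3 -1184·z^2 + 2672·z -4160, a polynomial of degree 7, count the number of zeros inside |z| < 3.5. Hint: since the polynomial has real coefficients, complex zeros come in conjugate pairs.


The zeros of p are: (2 + 2i), (2 - 2i), (1 + 3i), (1 - 3i), (-2 + 3i), (-2 - 3i), 4.
Their magnitudes are: 2.828, 2.828, 3.162, 3.162, 3.606, 3.606, 4.
Zeros with |z| < R = 3.5: (2 + 2i), (2 - 2i), (1 + 3i), (1 - 3i).
Count = 4.
By the argument principle, (1/2πi) ∮_{|z|=R} p'(z)/p(z) dz equals exactly this count.

Number of zeros inside |z| < 3.5: 4.


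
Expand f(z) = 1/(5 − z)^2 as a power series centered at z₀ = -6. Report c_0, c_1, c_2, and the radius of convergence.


Let w = z − z₀, so z = z₀ + w.
Then 5 − z = 5 − (z₀ + w) = (5 − z₀) − w = 11 − w.
f(z) = 1/(11 − w)^2 = (1/(11)^2) · (1 − w/(11))^{−2}.
By the binomial series (1−u)^{−2} = Σ_{n≥0} C(n+1, 1) u^n for |u|<1, with u = w/(11):
  c_n = C(n+1, 1) / (11)^(n+2).
  c_0 = 1/(11)^2 = 1/121.
  c_1 = 2/(11)^3 = 2/1331.
  c_2 = 3/(11)^4 = 3/14641.
The series is valid for |w/d| < 1, i.e. |z − z₀| < |d|.
Radius of convergence: R = |5 − z₀| = |11| = 11 (distance from z₀ to the singularity z = 5).

c_0 = 1/121, c_1 = 2/1331, c_2 = 3/14641; R = 11.


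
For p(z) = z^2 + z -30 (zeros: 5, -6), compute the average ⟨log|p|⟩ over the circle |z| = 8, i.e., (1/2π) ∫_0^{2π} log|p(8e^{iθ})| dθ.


Zeros: -6, 5; r = 8.
Inside |z| < r: -6, 5. Outside (|z| ≥ r): ∅.
p(0) = -30, so log|p(0)| = log(30) = 3.4012.
Apply Jensen: I(r) = log|p(0)| + Σ_k log(r/|z_k|), summed over zeros inside |z| < r.
  log(r/|z_k|) for z_k = 5: log(8/5) = 0.4700
  log(r/|z_k|) for z_k = -6: log(8/6) = 0.2877
Sum over inside zeros: 0.7577.
I(r) = log|p(0)| + (inside sum) = 3.4012 + 0.7577 = 4.1589.
Closed form (all zeros inside, monic): I(r) = n·log(r) = 2·log(8) = 4.1589. ✓

I(r) ≈ 4.1589.


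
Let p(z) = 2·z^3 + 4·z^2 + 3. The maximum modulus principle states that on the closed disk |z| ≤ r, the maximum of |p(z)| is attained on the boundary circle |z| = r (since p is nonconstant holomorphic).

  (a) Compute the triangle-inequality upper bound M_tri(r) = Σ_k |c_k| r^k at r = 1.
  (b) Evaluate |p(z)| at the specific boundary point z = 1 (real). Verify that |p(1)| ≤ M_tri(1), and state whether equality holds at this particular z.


Coefficients: c_0 = 3, c_1 = 0, c_2 = 4, c_3 = 2. Radius r = 1.
Part (a). Triangle bound: M_tri(r) = Σ_k |c_k| r^k
  = |3|·1^0 + |0|·1^1 + |4|·1^2 + |2|·1^3
  = 3 + 0 + 4 + 2 = 9.
This bounds M(r) := max_{|z|=r} |p(z)| from above; equality holds iff all terms c_k z^k can be made to align in phase at a single z on |z|=r.
Part (b). At z = 1 (real, on the circle |z| = r):
  p(1) = (3)·1^0 + (0)·1^1 + (4)·1^2 + (2)·1^3 = 9.
  |p(1)| = 9.
Since all nonzero coefficients share the same sign, |p(1)| = 9 = M_tri(1); the triangle bound is attained at z = 1, so in fact M(r) = 9.

M_tri(1) = 9; |p(1)| = 9; equality at z=1: yes.


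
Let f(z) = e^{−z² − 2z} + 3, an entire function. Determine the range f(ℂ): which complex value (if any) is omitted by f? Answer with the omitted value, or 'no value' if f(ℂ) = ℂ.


Little Picard bounds the complement of f(ℂ) to at most one point.
The exponent g(z) = −z² − 2z is a nonconstant polynomial, hence surjective onto ℂ. So e^{g(z)} takes every value in {e^w : w ∈ ℂ} = ℂ ∖ {0}. Adding 3 shifts the range to ℂ ∖ {3}. f omits exactly 3.

Omitted value: 3.


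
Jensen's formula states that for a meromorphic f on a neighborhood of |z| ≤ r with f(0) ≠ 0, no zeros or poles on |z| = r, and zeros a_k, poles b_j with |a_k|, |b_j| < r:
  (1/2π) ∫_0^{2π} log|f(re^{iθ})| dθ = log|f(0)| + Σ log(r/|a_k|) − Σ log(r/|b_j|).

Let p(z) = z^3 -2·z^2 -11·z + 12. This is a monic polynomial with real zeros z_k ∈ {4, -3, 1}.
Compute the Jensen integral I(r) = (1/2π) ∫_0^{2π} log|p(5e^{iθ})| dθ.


Zeros: -3, 1, 4; r = 5.
Inside |z| < r: -3, 1, 4. Outside (|z| ≥ r): ∅.
p(0) = 12, so log|p(0)| = log(12) = 2.4849.
Apply Jensen: I(r) = log|p(0)| + Σ_k log(r/|z_k|), summed over zeros inside |z| < r.
  log(r/|z_k|) for z_k = 4: log(5/4) = 0.2231
  log(r/|z_k|) for z_k = -3: log(5/3) = 0.5108
  log(r/|z_k|) for z_k = 1: log(5/1) = 1.6094
Sum over inside zeros: 2.3434.
I(r) = log|p(0)| + (inside sum) = 2.4849 + 2.3434 = 4.8283.
Closed form (all zeros inside, monic): I(r) = n·log(r) = 3·log(5) = 4.8283. ✓

I(r) ≈ 4.8283.


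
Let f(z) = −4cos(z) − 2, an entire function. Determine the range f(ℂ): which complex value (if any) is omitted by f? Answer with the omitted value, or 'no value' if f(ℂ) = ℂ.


Little Picard bounds the complement of f(ℂ) to at most one point.
cos is entire and surjective onto ℂ: for every w ∈ ℂ, cos(ζ) = w has a solution ζ ∈ ℂ (e.g., via the complex inverse arccos). With ζ = z this gives z = ζ/(1). Then -4·cos(z) takes every value in -4·ℂ = ℂ, and adding -2 is a bijection of ℂ. So f is surjective and omits no value. (Note: only on the real line is cos bounded by [−1, 1].)

Omitted value: no value.
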